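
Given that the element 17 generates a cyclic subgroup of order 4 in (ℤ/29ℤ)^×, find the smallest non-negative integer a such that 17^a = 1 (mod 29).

Successive powers of 17 modulo 29:
  17^0=1
So 17^0 ≡ 1 (mod 29), giving a = 0.

0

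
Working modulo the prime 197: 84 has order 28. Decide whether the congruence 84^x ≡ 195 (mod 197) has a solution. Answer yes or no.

195 ∈ ⟨84⟩ iff 195^28 ≡ 1 (mod 197), since |⟨84⟩| = 28.
195^28 mod 197 = 104.
Since 104 ≠ 1, 195 does not lie in the subgroup.

no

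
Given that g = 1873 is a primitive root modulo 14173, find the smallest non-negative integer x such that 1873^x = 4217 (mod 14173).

1393

Baby-step giant-step with m = ceil(sqrt(14172)) = 120.
Baby table (1873^j mod 14173 for j=0..119):
  0:1  1:1873  2:7398  3:9433  4:8451  5:11655  6:3395  7:9331
  8:1654  9:8228  10:4993  11:11882  12:3376  13:2090  14:2822  15:13250
  16:327  17:3032  18:9736  19:9050  20:13915  21:12821  22:4671  23:4042
  24:2284  25:11859  26:2816  27:2012  28:12631  29:3126  30:1549  31:9985
  32:7718  33:13527  34:8920  35:11366  36:672  37:11432  38:10906  39:3645
  40:9872  41:8664  42:13760  43:5966  44:5994  45:1746  46:10468  47:5305
  48:992  49:1353  50:11375  51:3356  52:7149  53:10765  54:8839  55:1383
  56:10873  57:12701  58:6679  59:9181  60:4164  61:4022  62:7343  63:5629
  64:12578  65:3068  66:6299  67:6091  68:13351  69:5251  70:13234  71:12878
  72:12221  73:538  74:1391  75:11684  76:1020  77:11278  78:5924  79:12366
  80:2836  81:11126  82:4688  83:7537  84:493  85:2144  86:4753  87:1725
  88:13654  89:5850  90:1321  91:8131  92:7561  93:2926  94:9620  95:4377
  96:6127  97:9914  98:2292  99:12670  100:5308  101:6611  102:9374  103:11328
  104:363  105:13768  106:6777  107:8486  108:6345  109:7211  110:13507  111:13979
  112:5136  113:10434  114:12488  115:4574  116:6610  117:7501  118:3930  119:5103
Giant step factor: 1873^(-120) ≡ 4169 (mod 14173).
Scan 4217·4169^i mod 14173 for i = 0, 1, …:
  i=0: 4217   i=1: 6153   i=2: 12900   i=3: 7738
  i=4: 1974   i=5: 9266   i=6: 8529   i=7: 11517
  i=8: 10422   i=9: 9073   i=10: 11773   i=11: 538
Match at i=11, j=73: x = 11·120 + 73 = 1393.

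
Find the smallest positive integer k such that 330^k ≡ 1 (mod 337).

The order of 330 must divide p − 1 = 336 = 2^4 · 3 · 7.
Divisors: 1, 2, 3, 4, 6, 7, 8, 12, 14, 16, 21, 24, 28, 42, 48, 56, 84, 112, 168, 336.
Check each in increasing order: 330^1 ≡ 330;  330^2 ≡ 49;  330^3 ≡ 331;  330^4 ≡ 42;  330^6 ≡ 36;  330^7 ≡ 85;  330^8 ≡ 79;  330^12 ≡ 285;  330^14 ≡ 148;  330^16 ≡ 175;  330^21 ≡ 111;  330^24 ≡ 8;  330^28 ≡ 336;  330^42 ≡ 189;  330^48 ≡ 64;  330^56 ≡ 1.
Smallest exponent giving 1 is 56.

56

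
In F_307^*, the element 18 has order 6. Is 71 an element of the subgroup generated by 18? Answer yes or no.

no

⟨18⟩ has order 6; its elements mod 307 are {1, 17, 18, 289, 290, 306}.
71 is not in this set.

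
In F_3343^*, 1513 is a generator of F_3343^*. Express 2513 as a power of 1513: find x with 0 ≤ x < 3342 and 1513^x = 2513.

2753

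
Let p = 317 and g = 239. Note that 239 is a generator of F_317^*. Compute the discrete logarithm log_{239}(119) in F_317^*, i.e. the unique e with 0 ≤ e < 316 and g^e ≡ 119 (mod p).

177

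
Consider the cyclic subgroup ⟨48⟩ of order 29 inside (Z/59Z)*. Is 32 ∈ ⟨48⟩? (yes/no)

no

32 ∈ ⟨48⟩ iff 32^29 ≡ 1 (mod 59), since |⟨48⟩| = 29.
32^29 mod 59 = 58.
Since 58 ≠ 1, 32 does not lie in the subgroup.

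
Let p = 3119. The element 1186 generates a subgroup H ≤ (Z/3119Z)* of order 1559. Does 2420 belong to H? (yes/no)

2420 ∈ ⟨1186⟩ iff 2420^1559 ≡ 1 (mod 3119), since |⟨1186⟩| = 1559.
2420^1559 mod 3119 = 1.
Since 1 = 1, 2420 lies in the subgroup.

yes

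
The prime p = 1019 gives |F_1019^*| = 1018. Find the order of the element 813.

The order of 813 must divide p − 1 = 1018 = 2 · 509.
Divisors: 1, 2, 509, 1018.
Check each in increasing order: 813^1 ≡ 813;  813^2 ≡ 657;  813^509 ≡ 1018;  813^1018 ≡ 1.
Smallest exponent giving 1 is 1018.

1018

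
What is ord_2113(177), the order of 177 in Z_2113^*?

The order of 177 must divide p − 1 = 2112 = 2^6 · 3 · 11.
Divisors: 1, 2, 3, 4, 6, 8, 11, 12, 16, 22, 24, 32, 33, 44, 48, 64, 66, 88, 96, 132, 176, 192, 264, 352, 528, 704, 1056, 2112.
Check each in increasing order: 177^1 ≡ 177;  177^2 ≡ 1747;  177^3 ≡ 721;  177^4 ≡ 837;  177^6 ≡ 43;  177^8 ≡ 1166;  177^11 ≡ 1825;  177^12 ≡ 1849;  177^16 ≡ 897;  177^22 ≡ 537;  177^24 ≡ 2080;  177^32 ≡ 1669;  177^33 ≡ 1706;  177^44 ≡ 1001;  177^48 ≡ 1089;  177^64 ≡ 627;  177^66 ≡ 835;  177^88 ≡ 439;  177^96 ≡ 528;  177^132 ≡ 2048;  177^176 ≡ 438;  177^192 ≡ 1981;  177^264 ≡ 2112;  177^352 ≡ 1674;  177^528 ≡ 1.
Smallest exponent giving 1 is 528.

528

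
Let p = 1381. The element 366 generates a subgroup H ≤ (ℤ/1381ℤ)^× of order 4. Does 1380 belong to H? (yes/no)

⟨366⟩ has order 4; its elements mod 1381 are {1, 366, 1015, 1380}.
1380 is in this set.

yes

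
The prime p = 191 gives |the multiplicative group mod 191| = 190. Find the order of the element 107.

The order of 107 must divide p − 1 = 190 = 2 · 5 · 19.
Divisors: 1, 2, 5, 10, 19, 38, 95, 190.
Check each in increasing order: 107^1 ≡ 107;  107^2 ≡ 180;  107^5 ≡ 150;  107^10 ≡ 153;  107^19 ≡ 1.
Smallest exponent giving 1 is 19.

19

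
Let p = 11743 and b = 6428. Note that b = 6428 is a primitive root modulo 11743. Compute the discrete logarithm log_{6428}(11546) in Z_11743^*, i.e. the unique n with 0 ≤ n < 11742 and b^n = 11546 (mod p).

Baby-step giant-step with m = ceil(sqrt(11742)) = 109.
Baby table (6428^j mod 11743 for j=0..108):
  0:1  1:6428  2:7310  3:4937  4:5450  5:3231  6:7244  7:3437
  8:4453  9:6193  10:11577  11:1565  12:7812  13:2468  14:11254  15:3832
  16:7025  17:4865  18:611  19:5346  20:4070  21:10299  22:6681  23:1317
  24:10716  25:9753  26:8150  27:2677  28:4261  29:5032  30:5474  31:4844
  32:6539  33:4495  34:6080  35:1536  36:9288  37:1852  38:8997  39:10184
  40:7270  41:6163  42:6625  43:5382  44:618  45:3370  46:8268  47:9629
  48:9602  49:448  50:2709  51:10326  52:4092  53:10799  54:3099  55:4244
  56:1443  57:10377  58:3116  59:7833  60:8283  61:362  62:1822  63:4045
  64:2258  65:76  66:7065  67:3639  68:11179  69:3195  70:10696  71:10366
  72:2866  73:9624  74:948  75:10870  76:1510  77:6562  78:11423  79:9808
  80:9400  81:5465  82:5707  83:11207  84:7034  85:4002  86:7686  87:2807
  88:6148  89:4149  90:1419  91:8764  92:3821  93:6775  94:6656  95:5019
  96:4111  97:3758  98:1073  99:4103  100:11049  101:1308  102:11579  103:2678
  104:10689  105:599  106:10411  107:10294  108:9770
Giant step factor: 6428^(-109) ≡ 8807 (mod 11743).
Scan 11546·8807^i mod 11743 for i = 0, 1, …:
  i=0: 11546   i=1: 2985   i=2: 8061   i=3: 6792
  i=4: 10045   i=5: 6296   i=6: 10169   i=7: 6265
  i=8: 7241   i=9: 6997     …   i=103: 1590
  i=104: 5474
Match at i=104, j=30: n = 104·109 + 30 = 11366.

11366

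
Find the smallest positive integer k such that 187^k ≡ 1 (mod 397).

396

The order of 187 must divide p − 1 = 396 = 2^2 · 3^2 · 11.
Divisors: 1, 2, 3, 4, 6, 9, 11, 12, 18, 22, 33, 36, 44, 66, 99, 132, 198, 396.
Check each in increasing order: 187^1 ≡ 187;  187^2 ≡ 33;  187^3 ≡ 216;  187^4 ≡ 295;  187^6 ≡ 207;  187^9 ≡ 248;  187^11 ≡ 244;  187^12 ≡ 370;  187^18 ≡ 366;  187^22 ≡ 383;  187^33 ≡ 157;  187^36 ≡ 167;  187^44 ≡ 196;  187^66 ≡ 35;  187^99 ≡ 334;  187^132 ≡ 34;  187^198 ≡ 396;  187^396 ≡ 1.
Smallest exponent giving 1 is 396.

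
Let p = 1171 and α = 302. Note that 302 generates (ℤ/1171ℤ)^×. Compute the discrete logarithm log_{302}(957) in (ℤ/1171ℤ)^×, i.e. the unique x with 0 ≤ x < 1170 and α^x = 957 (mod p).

Baby-step giant-step with m = ceil(sqrt(1170)) = 35.
Baby table (302^j mod 1171 for j=0..34):
  0:1  1:302  2:1037  3:517  4:391  5:982  6:301  7:735
  8:651  9:1045  10:591  11:490  12:434  13:1087  14:394  15:717
  16:1070  17:1115  18:653  19:478  20:323  21:353  22:45  23:709
  24:996  25:1016  26:30  27:863  28:664  29:287  30:20  31:185
  32:833  33:972  34:794
Giant step factor: 302^(-35) ≡ 307 (mod 1171).
Scan 957·307^i mod 1171 for i = 0, 1, …:
  i=0: 957   i=1: 1049   i=2: 18   i=3: 842
  i=4: 874   i=5: 159   i=6: 802   i=7: 304
  i=8: 819   i=9: 839   i=10: 1124   i=11: 794
Match at i=11, j=34: x = 11·35 + 34 = 419.

419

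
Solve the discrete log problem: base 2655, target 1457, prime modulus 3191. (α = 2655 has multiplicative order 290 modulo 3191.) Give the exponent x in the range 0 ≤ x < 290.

Baby-step giant-step with m = ceil(sqrt(290)) = 18.
Baby table (2655^j mod 3191 for j=0..17):
  0:1  1:2655  2:106  3:622  4:1663  5:2112  6:773  7:502
  8:2163  9:2156  10:2717  11:1975  12:812  13:1935  14:3106  15:886
  16:563  17:1377
Giant step factor: 2655^(-18) ≡ 2634 (mod 3191).
Scan 1457·2634^i mod 3191 for i = 0, 1, …:
  i=0: 1457   i=1: 2156
Match at i=1, j=9: x = 1·18 + 9 = 27.

27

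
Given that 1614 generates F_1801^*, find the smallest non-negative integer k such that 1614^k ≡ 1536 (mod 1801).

Baby-step giant-step with m = ceil(sqrt(1800)) = 43.
Baby table (1614^j mod 1801 for j=0..42):
  0:1  1:1614  2:750  3:228  4:588  5:1706  6:1556  7:790
  8:1753  9:1772  10:20  11:1663  12:592  13:958  14:954  15:1702
  16:503  17:1392  18:841  19:1221  20:400  21:842  22:1034  23:1150
  24:1070  25:1622  26:1055  27:825  28:611  29:1007  30:796  31:631
  32:869  33:1388  34:1589  35:22  36:1289  37:291  38:1414  39:329
  40:1512  41:13  42:1171
Giant step factor: 1614^(-43) ≡ 1025 (mod 1801).
Scan 1536·1025^i mod 1801 for i = 0, 1, …:
  i=0: 1536   i=1: 326   i=2: 965   i=3: 376
  i=4: 1787   i=5: 58   i=6: 17   i=7: 1216
  i=8: 108   i=9: 839     …   i=36: 675
  i=37: 291
Match at i=37, j=37: k = 37·43 + 37 = 1628.

1628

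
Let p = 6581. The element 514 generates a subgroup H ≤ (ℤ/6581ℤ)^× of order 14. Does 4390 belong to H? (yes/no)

yes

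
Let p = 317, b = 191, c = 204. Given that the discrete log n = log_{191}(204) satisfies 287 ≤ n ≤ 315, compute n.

Compute 191^287 mod 317 = 133, then multiply by 191 repeatedly:
  191^287=133  191^288=43  191^289=288  191^290=167  191^291=197
  191^292=221  191^293=50  191^294=40  191^295=32  191^296=89
  191^297=198  191^298=95  191^299=76  191^300=251  191^301=74
  191^302=186  191^303=22  191^304=81  191^305=255  191^306=204
Found 204 at exponent 306.

306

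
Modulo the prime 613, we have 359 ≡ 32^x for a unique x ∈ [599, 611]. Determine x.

604

Compute 32^599 mod 613 = 445, then multiply by 32 repeatedly:
  32^599=445  32^600=141  32^601=221  32^602=329  32^603=107
  32^604=359
Found 359 at exponent 604.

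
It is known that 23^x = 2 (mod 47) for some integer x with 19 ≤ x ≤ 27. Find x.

22

Compute 23^19 mod 47 = 31, then multiply by 23 repeatedly:
  23^19=31  23^20=8  23^21=43  23^22=2
Found 2 at exponent 22.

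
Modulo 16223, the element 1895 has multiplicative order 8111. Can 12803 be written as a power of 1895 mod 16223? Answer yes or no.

12803 ∈ ⟨1895⟩ iff 12803^8111 ≡ 1 (mod 16223), since |⟨1895⟩| = 8111.
12803^8111 mod 16223 = 16222.
Since 16222 ≠ 1, 12803 does not lie in the subgroup.

no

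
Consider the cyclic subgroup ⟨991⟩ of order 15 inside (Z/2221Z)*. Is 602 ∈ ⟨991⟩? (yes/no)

602 ∈ ⟨991⟩ iff 602^15 ≡ 1 (mod 2221), since |⟨991⟩| = 15.
602^15 mod 2221 = 1.
Since 1 = 1, 602 lies in the subgroup.

yes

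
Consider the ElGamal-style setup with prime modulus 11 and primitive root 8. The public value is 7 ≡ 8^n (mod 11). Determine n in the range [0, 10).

9

Successive powers of 8 modulo 11:
  8^0=1  8^1=8  8^2=9  8^3=6  8^4=4  8^5=10
  8^6=3  8^7=2  8^8=5  8^9=7
So 8^9 ≡ 7 (mod 11), giving n = 9.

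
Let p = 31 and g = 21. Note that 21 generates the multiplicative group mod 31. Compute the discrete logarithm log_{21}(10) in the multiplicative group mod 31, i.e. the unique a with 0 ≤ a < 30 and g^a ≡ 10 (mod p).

16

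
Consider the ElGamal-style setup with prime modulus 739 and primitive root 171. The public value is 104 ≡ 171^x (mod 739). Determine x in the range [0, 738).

156

Baby-step giant-step with m = ceil(sqrt(738)) = 28.
Baby table (171^j mod 739 for j=0..27):
  0:1  1:171  2:420  3:137  4:518  5:637  6:294  7:22
  8:67  9:372  10:58  11:311  12:712  13:556  14:484  15:735
  16:55  17:537  18:191  19:145  20:408  21:302  22:651  23:471
  24:729  25:507  26:234  27:108
Giant step factor: 171^(-28) ≡ 211 (mod 739).
Scan 104·211^i mod 739 for i = 0, 1, …:
  i=0: 104   i=1: 513   i=2: 349   i=3: 478
  i=4: 354   i=5: 55
Match at i=5, j=16: x = 5·28 + 16 = 156.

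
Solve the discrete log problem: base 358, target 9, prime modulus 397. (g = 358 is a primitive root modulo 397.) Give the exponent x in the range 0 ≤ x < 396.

172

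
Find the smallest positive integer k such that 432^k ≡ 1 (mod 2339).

1169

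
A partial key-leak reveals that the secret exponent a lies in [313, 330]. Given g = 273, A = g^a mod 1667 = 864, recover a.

315

Compute 273^313 mod 1667 = 1480, then multiply by 273 repeatedly:
  273^313=1480  273^314=626  273^315=864
Found 864 at exponent 315.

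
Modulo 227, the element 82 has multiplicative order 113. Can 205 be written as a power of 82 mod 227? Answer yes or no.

205 ∈ ⟨82⟩ iff 205^113 ≡ 1 (mod 227), since |⟨82⟩| = 113.
205^113 mod 227 = 1.
Since 1 = 1, 205 lies in the subgroup.

yes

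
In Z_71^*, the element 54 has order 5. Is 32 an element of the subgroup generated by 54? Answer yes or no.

no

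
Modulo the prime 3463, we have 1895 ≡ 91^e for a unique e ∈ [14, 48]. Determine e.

39

Compute 91^14 mod 3463 = 1154, then multiply by 91 repeatedly:
  91^14=1154  91^15=1124  91^16=1857  91^17=2763  91^18=2097
  91^19=362  91^20=1775  91^21=2227  91^22=1803  91^23=1312
  91^24=1650  91^25=1241  91^26=2115  91^27=2000  91^28=1924
  91^29=1934  91^30=2844  91^31=2542  91^32=2764  91^33=2188
  91^34=1717  91^35=412  91^36=2862  91^37=717  91^38=2913
  91^39=1895
Found 1895 at exponent 39.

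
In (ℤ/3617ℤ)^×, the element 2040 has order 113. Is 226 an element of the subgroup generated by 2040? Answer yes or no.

226 ∈ ⟨2040⟩ iff 226^113 ≡ 1 (mod 3617), since |⟨2040⟩| = 113.
226^113 mod 3617 = 1234.
Since 1234 ≠ 1, 226 does not lie in the subgroup.

no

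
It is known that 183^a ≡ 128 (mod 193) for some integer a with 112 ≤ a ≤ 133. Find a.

122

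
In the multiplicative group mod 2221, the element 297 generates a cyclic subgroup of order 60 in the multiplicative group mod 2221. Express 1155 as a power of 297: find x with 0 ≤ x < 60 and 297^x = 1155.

53

Baby-step giant-step with m = ceil(sqrt(60)) = 8.
Baby table (297^j mod 2221 for j=0..7):
  0:1  1:297  2:1590  3:1378  4:602  5:1114  6:2150  7:1123
Giant step factor: 297^(-8) ≡ 991 (mod 2221).
Scan 1155·991^i mod 2221 for i = 0, 1, …:
  i=0: 1155   i=1: 790   i=2: 1098   i=3: 2049
  i=4: 565   i=5: 223   i=6: 1114
Match at i=6, j=5: x = 6·8 + 5 = 53.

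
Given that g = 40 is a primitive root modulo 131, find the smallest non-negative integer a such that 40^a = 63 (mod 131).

50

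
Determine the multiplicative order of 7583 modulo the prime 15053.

The order of 7583 must divide p − 1 = 15052 = 2^2 · 53 · 71.
Divisors: 1, 2, 4, 53, 71, 106, 142, 212, 284, 3763, 7526, 15052.
Check each in increasing order: 7583^1 ≡ 7583;  7583^2 ≡ 14482;  7583^4 ≡ 9928;  7583^53 ≡ 13837;  7583^71 ≡ 6511;  7583^106 ≡ 3462;  7583^142 ≡ 3873;  7583^212 ≡ 3256;  7583^284 ≡ 7341;  7583^3763 ≡ 15052;  7583^7526 ≡ 1.
Smallest exponent giving 1 is 7526.

7526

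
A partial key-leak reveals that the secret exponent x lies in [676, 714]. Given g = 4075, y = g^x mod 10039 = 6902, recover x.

701

Compute 4075^676 mod 10039 = 3781, then multiply by 4075 repeatedly:
  4075^676=3781  4075^677=7749  4075^678=4520  4075^679=7474  4075^680=8263
  4075^681=919  4075^682=378  4075^683=4383  4075^684=1344  4075^685=5545
  4075^686=8125  4075^687=753  4075^688=6580  4075^689=9370  4075^690=4433
  4075^691=4314  4075^692=1261  4075^693=8646  4075^694=5599  4075^695=7317
  4075^696=945  4075^697=5938  4075^698=3360  4075^699=8843  4075^700=5254
  4075^701=6902
Found 6902 at exponent 701.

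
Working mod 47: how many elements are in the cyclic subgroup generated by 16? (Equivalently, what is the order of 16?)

23

The order of 16 must divide p − 1 = 46 = 2 · 23.
Divisors: 1, 2, 23, 46.
Check each in increasing order: 16^1 ≡ 16;  16^2 ≡ 21;  16^23 ≡ 1.
Smallest exponent giving 1 is 23.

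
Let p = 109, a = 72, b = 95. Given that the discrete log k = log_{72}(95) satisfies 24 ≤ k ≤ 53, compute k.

41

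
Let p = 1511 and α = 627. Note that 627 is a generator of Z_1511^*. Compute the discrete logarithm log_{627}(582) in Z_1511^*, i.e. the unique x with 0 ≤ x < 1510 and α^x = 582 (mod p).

1237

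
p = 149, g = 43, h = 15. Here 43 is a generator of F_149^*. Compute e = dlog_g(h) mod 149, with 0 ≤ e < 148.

123

Baby-step giant-step with m = ceil(sqrt(148)) = 13.
Baby table (43^j mod 149 for j=0..12):
  0:1  1:43  2:61  3:90  4:145  5:126  6:54  7:87
  8:16  9:92  10:82  11:99  12:85
Giant step factor: 43^(-13) ≡ 83 (mod 149).
Scan 15·83^i mod 149 for i = 0, 1, …:
  i=0: 15   i=1: 53   i=2: 78   i=3: 67
  i=4: 48   i=5: 110   i=6: 41   i=7: 125
  i=8: 94   i=9: 54
Match at i=9, j=6: e = 9·13 + 6 = 123.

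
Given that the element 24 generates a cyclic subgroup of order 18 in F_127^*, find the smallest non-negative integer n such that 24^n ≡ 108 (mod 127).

Successive powers of 24 modulo 127:
  24^0=1  24^1=24  24^2=68  24^3=108
So 24^3 ≡ 108 (mod 127), giving n = 3.

3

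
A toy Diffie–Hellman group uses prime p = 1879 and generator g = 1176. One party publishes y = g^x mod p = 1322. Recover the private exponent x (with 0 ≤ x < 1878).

Baby-step giant-step with m = ceil(sqrt(1878)) = 44.
Baby table (1176^j mod 1879 for j=0..43):
  0:1  1:1176  2:32  3:52  4:1024  5:1664  6:825  7:636
  8:94  9:1562  10:1129  11:1130  12:427  13:459  14:511  15:1535
  16:1320  17:266  18:902  19:996  20:679  21:1808  22:1059  23:1486
  24:66  25:577  26:233  27:1553  28:1819  29:842  30:1838  31:638
  32:567  33:1626  34:1233  35:1299  36:1876  37:230  38:1783  39:1723
  40:686  41:645  42:1283  43:1850
Giant step factor: 1176^(-44) ≡ 1246 (mod 1879).
Scan 1322·1246^i mod 1879 for i = 0, 1, …:
  i=0: 1322   i=1: 1208   i=2: 89   i=3: 33
  i=4: 1659   i=5: 214   i=6: 1705   i=7: 1160
  i=8: 409   i=9: 405     …   i=36: 288
  i=37: 1838
Match at i=37, j=30: x = 37·44 + 30 = 1658.

1658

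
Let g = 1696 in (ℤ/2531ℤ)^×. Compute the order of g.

230

The order of 1696 must divide p − 1 = 2530 = 2 · 5 · 11 · 23.
Divisors: 1, 2, 5, 10, 11, 22, 23, 46, 55, 110, 115, 230, 253, 506, 1265, 2530.
Check each in increasing order: 1696^1 ≡ 1696;  1696^2 ≡ 1200;  1696^5 ≡ 2170;  1696^10 ≡ 1240;  1696^11 ≡ 2310;  1696^22 ≡ 752;  1696^23 ≡ 2299;  1696^46 ≡ 673;  1696^55 ≡ 1865;  1696^110 ≡ 631;  1696^115 ≡ 2530;  1696^230 ≡ 1.
Smallest exponent giving 1 is 230.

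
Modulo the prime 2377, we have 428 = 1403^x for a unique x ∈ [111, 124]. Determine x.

Compute 1403^111 mod 2377 = 1293, then multiply by 1403 repeatedly:
  1403^111=1293  1403^112=428
Found 428 at exponent 112.

112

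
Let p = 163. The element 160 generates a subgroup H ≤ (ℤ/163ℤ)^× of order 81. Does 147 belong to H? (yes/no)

no

147 ∈ ⟨160⟩ iff 147^81 ≡ 1 (mod 163), since |⟨160⟩| = 81.
147^81 mod 163 = 162.
Since 162 ≠ 1, 147 does not lie in the subgroup.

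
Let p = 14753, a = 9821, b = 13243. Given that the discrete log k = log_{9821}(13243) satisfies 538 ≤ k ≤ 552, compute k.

Compute 9821^538 mod 14753 = 14235, then multiply by 9821 repeatedly:
  9821^538=14235  9821^539=2507  9821^540=13243
Found 13243 at exponent 540.

540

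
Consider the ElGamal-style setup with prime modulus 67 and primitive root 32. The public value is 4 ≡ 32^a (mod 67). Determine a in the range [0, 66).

40

Baby-step giant-step with m = ceil(sqrt(66)) = 9.
Baby table (32^j mod 67 for j=0..8):
  0:1  1:32  2:19  3:5  4:26  5:28  6:25  7:63
  8:6
Giant step factor: 32^(-9) ≡ 52 (mod 67).
Scan 4·52^i mod 67 for i = 0, 1, …:
  i=0: 4   i=1: 7   i=2: 29   i=3: 34
  i=4: 26
Match at i=4, j=4: a = 4·9 + 4 = 40.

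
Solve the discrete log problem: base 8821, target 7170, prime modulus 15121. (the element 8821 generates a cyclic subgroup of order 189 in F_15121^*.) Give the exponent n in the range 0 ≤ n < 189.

114

Baby-step giant-step with m = ceil(sqrt(189)) = 14.
Baby table (8821^j mod 15121 for j=0..13):
  0:1  1:8821  2:12496  3:10247  4:10570  5:1884  6:785  7:14188
  8:10952  9:14644  10:11142  11:12203  12:11385  13:8524
Giant step factor: 8821^(-14) ≡ 9206 (mod 15121).
Scan 7170·9206^i mod 15121 for i = 0, 1, …:
  i=0: 7170   i=1: 3855   i=2: 143   i=3: 931
  i=4: 12300   i=5: 7752   i=6: 8913   i=7: 6532
  i=8: 12496
Match at i=8, j=2: n = 8·14 + 2 = 114.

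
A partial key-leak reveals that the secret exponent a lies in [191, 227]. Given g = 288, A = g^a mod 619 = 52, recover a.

193

Compute 288^191 mod 619 = 593, then multiply by 288 repeatedly:
  288^191=593  288^192=559  288^193=52
Found 52 at exponent 193.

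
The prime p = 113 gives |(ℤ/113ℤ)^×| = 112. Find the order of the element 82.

The order of 82 must divide p − 1 = 112 = 2^4 · 7.
Divisors: 1, 2, 4, 7, 8, 14, 16, 28, 56, 112.
Check each in increasing order: 82^1 ≡ 82;  82^2 ≡ 57;  82^4 ≡ 85;  82^7 ≡ 95;  82^8 ≡ 106;  82^14 ≡ 98;  82^16 ≡ 49;  82^28 ≡ 112;  82^56 ≡ 1.
Smallest exponent giving 1 is 56.

56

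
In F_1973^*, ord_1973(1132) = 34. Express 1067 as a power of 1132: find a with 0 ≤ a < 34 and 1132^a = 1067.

Successive powers of 1132 modulo 1973:
  1132^0=1  1132^1=1132  1132^2=947  1132^3=665  1132^4=1067
So 1132^4 ≡ 1067 (mod 1973), giving a = 4.

4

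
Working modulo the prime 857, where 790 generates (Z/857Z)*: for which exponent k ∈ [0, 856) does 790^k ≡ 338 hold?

Baby-step giant-step with m = ceil(sqrt(856)) = 30.
Baby table (790^j mod 857 for j=0..29):
  0:1  1:790  2:204  3:44  4:480  5:406  6:222  7:552
  8:724  9:341  10:292  11:147  12:435  13:850  14:469  15:286
  16:549  17:68  18:586  19:160  20:421  21:74  22:184  23:527
  24:685  25:383  26:49  27:145  28:569  29:442
Giant step factor: 790^(-30) ≡ 9 (mod 857).
Scan 338·9^i mod 857 for i = 0, 1, …:
  i=0: 338   i=1: 471   i=2: 811   i=3: 443
  i=4: 559   i=5: 746   i=6: 715   i=7: 436
  i=8: 496   i=9: 179     …   i=20: 825
  i=21: 569
Match at i=21, j=28: k = 21·30 + 28 = 658.

658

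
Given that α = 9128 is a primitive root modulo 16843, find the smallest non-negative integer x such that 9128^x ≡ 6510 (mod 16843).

Baby-step giant-step with m = ceil(sqrt(16842)) = 130.
Baby table (9128^j mod 16843 for j=0..129):
  0:1  1:9128  2:14906  3:4214  4:12823  5:6337  6:5274  7:3778
  8:7963  9:8719  10:3857  11:4826  12:7283  13:16746  14:7263  15:2616
  16:12317  17:2551  18:8502  19:10555  20:4080  21:2367  22:13250  23:13260
  24:3482  25:955  26:9409  27:2895  28:15736  29:1104  30:5198  31:613
  32:3588  33:8472  34:6203  35:11661  36:10691  37:15949  38:8423  39:13692
  40:5516  41:6321  42:10813  43:1084  44:7911  45:5667  46:3523  47:4657
  48:14207  49:7239  50:2503  51:8276  52:2473  53:3924  54:10054  55:12248
  56:12753  57:7411  58:6120  59:11972  60:3032  61:3047  62:5223  63:9854
  64:5692  65:12764  66:6761  67:1656  68:7797  69:9341  70:5382  71:12708
  72:883  73:9070  74:7615  75:15502  76:4213  77:3695  78:8274  79:1060
  80:7798  81:1626  82:3445  83:79  84:13706  85:15407  86:12889  87:2437
  88:12176  89:12414  90:12131  91:5886  92:15081  93:1529  94:10708  95:2695
  96:9180  97:1115  98:4548  99:12992  100:16256  101:14781  102:8538  103:2303
  104:1720  105:2484  106:3274  107:5590  108:8073  109:2219  110:9746  111:13605
  112:3001  113:6410  114:14741  115:13964  116:12411  117:1590  118:11697  119:2439
  120:13589  121:8540  122:3716  123:14689  124:10912  125:12077  126:1421  127:1778
  128:9775  129:8829
Giant step factor: 9128^(-130) ≡ 10311 (mod 16843).
Scan 6510·10311^i mod 16843 for i = 0, 1, …:
  i=0: 6510   i=1: 5255   i=2: 374   i=3: 16110
  i=4: 4544   i=5: 12801   i=6: 9363   i=7: 14660
  i=8: 10178   i=9: 13468     …   i=79: 11986
  i=80: 10555
Match at i=80, j=19: x = 80·130 + 19 = 10419.

10419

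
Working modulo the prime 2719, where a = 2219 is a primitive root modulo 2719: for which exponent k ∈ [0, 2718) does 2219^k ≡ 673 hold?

1532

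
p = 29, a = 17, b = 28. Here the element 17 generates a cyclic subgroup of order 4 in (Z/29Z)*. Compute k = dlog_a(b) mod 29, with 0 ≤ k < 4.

2

Successive powers of 17 modulo 29:
  17^0=1  17^1=17  17^2=28
So 17^2 ≡ 28 (mod 29), giving k = 2.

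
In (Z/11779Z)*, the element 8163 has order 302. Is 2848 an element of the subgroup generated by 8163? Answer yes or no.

no

2848 ∈ ⟨8163⟩ iff 2848^302 ≡ 1 (mod 11779), since |⟨8163⟩| = 302.
2848^302 mod 11779 = 10280.
Since 10280 ≠ 1, 2848 does not lie in the subgroup.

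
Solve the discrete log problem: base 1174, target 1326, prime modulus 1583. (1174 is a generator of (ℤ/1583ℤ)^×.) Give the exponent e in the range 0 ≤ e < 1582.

830

Baby-step giant-step with m = ceil(sqrt(1582)) = 40.
Baby table (1174^j mod 1583 for j=0..39):
  0:1  1:1174  2:1066  3:914  4:1345  5:779  6:1155  7:922
  8:1239  9:1392  10:552  11:601  12:1139  13:1134  14:13  15:1015
  16:1194  17:801  18:72  19:629  20:768  21:905  22:277  23:683
  24:844  25:1481  26:560  27:495  28:169  29:531  30:1275  31:915
  32:936  33:262  34:486  35:684  36:435  37:964  38:1474  39:257
Giant step factor: 1174^(-40) ≡ 703 (mod 1583).
Scan 1326·703^i mod 1583 for i = 0, 1, …:
  i=0: 1326   i=1: 1374   i=2: 292   i=3: 1069
  i=4: 1165   i=5: 584   i=6: 555   i=7: 747
  i=8: 1168   i=9: 1110     …   i=19: 871
  i=20: 1275
Match at i=20, j=30: e = 20·40 + 30 = 830.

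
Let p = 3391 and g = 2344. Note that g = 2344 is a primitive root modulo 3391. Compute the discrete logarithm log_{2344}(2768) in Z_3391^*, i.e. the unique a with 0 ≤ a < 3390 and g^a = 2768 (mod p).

Baby-step giant-step with m = ceil(sqrt(3390)) = 59.
Baby table (2344^j mod 3391 for j=0..58):
  0:1  1:2344  2:916  3:601  4:1479  5:1174  6:1755  7:437
  8:246  9:154  10:1530  11:2033  12:997  13:569  14:1073  15:2381
  16:2869  17:583  18:3370  19:1641  20:1110  21:943  22:2851  23:2474
  24:446  25:996  26:1616  27:157  28:1780  29:1390  30:2800  31:1615
  32:1204  33:864  34:789  35:1321  36:441  37:2840  38:427  39:543
  40:1167  41:2302  42:807  43:2821  44:3365  45:94  46:3312  47:1329
  48:2238  49:3386  50:1844  51:2202  52:386  53:2778  54:912  55:1398
  56:1206  57:2161  58:2621
Giant step factor: 2344^(-59) ≡ 293 (mod 3391).
Scan 2768·293^i mod 3391 for i = 0, 1, …:
  i=0: 2768   i=1: 575   i=2: 2316   i=3: 388
  i=4: 1781   i=5: 3010   i=6: 270   i=7: 1117
  i=8: 1745   i=9: 2635     …   i=52: 1878
  i=53: 912
Match at i=53, j=54: a = 53·59 + 54 = 3181.

3181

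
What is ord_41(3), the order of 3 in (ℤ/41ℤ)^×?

8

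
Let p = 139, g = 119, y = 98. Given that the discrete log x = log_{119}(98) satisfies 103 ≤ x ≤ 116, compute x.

Compute 119^103 mod 139 = 110, then multiply by 119 repeatedly:
  119^103=110  119^104=24  119^105=76  119^106=9  119^107=98
Found 98 at exponent 107.

107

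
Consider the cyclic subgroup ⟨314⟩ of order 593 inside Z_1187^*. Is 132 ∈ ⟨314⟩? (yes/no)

yes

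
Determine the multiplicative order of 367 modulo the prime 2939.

The order of 367 must divide p − 1 = 2938 = 2 · 13 · 113.
Divisors: 1, 2, 13, 26, 113, 226, 1469, 2938.
Check each in increasing order: 367^1 ≡ 367;  367^2 ≡ 2434;  367^13 ≡ 125;  367^26 ≡ 930;  367^113 ≡ 1553;  367^226 ≡ 1829;  367^1469 ≡ 1.
Smallest exponent giving 1 is 1469.

1469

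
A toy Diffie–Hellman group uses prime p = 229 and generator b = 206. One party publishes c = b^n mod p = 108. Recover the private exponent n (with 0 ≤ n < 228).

186

Baby-step giant-step with m = ceil(sqrt(228)) = 16.
Baby table (206^j mod 229 for j=0..15):
  0:1  1:206  2:71  3:199  4:3  5:160  6:213  7:139
  8:9  9:22  10:181  11:188  12:27  13:66  14:85  15:106
Giant step factor: 206^(-16) ≡ 82 (mod 229).
Scan 108·82^i mod 229 for i = 0, 1, …:
  i=0: 108   i=1: 154   i=2: 33   i=3: 187
  i=4: 220   i=5: 178   i=6: 169   i=7: 118
  i=8: 58   i=9: 176   i=10: 5   i=11: 181
Match at i=11, j=10: n = 11·16 + 10 = 186.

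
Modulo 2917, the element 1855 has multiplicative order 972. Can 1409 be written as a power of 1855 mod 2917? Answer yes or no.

no

1409 ∈ ⟨1855⟩ iff 1409^972 ≡ 1 (mod 2917), since |⟨1855⟩| = 972.
1409^972 mod 2917 = 247.
Since 247 ≠ 1, 1409 does not lie in the subgroup.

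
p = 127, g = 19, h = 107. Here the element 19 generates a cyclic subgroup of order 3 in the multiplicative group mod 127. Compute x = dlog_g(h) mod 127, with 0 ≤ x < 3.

Successive powers of 19 modulo 127:
  19^0=1  19^1=19  19^2=107
So 19^2 ≡ 107 (mod 127), giving x = 2.

2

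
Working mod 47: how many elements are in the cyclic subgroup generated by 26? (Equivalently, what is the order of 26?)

The order of 26 must divide p − 1 = 46 = 2 · 23.
Divisors: 1, 2, 23, 46.
Check each in increasing order: 26^1 ≡ 26;  26^2 ≡ 18;  26^23 ≡ 46;  26^46 ≡ 1.
Smallest exponent giving 1 is 46.

46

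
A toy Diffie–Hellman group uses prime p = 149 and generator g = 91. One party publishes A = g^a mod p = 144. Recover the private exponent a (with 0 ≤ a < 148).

114

Baby-step giant-step with m = ceil(sqrt(148)) = 13.
Baby table (91^j mod 149 for j=0..12):
  0:1  1:91  2:86  3:78  4:95  5:3  6:124  7:109
  8:85  9:136  10:9  11:74  12:29
Giant step factor: 91^(-13) ≡ 97 (mod 149).
Scan 144·97^i mod 149 for i = 0, 1, …:
  i=0: 144   i=1: 111   i=2: 39   i=3: 58
  i=4: 113   i=5: 84   i=6: 102   i=7: 60
  i=8: 9
Match at i=8, j=10: a = 8·13 + 10 = 114.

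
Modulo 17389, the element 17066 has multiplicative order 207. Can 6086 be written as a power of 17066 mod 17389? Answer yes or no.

yes

6086 ∈ ⟨17066⟩ iff 6086^207 ≡ 1 (mod 17389), since |⟨17066⟩| = 207.
6086^207 mod 17389 = 1.
Since 1 = 1, 6086 lies in the subgroup.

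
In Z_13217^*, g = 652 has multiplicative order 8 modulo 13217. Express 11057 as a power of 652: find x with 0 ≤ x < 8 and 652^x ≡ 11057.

6

Successive powers of 652 modulo 13217:
  652^0=1  652^1=652  652^2=2160  652^3=7318  652^4=13216  652^5=12565
  652^6=11057
So 652^6 ≡ 11057 (mod 13217), giving x = 6.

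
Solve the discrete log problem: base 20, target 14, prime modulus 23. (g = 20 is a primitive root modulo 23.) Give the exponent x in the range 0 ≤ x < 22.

Successive powers of 20 modulo 23:
  20^0=1  20^1=20  20^2=9  20^3=19  20^4=12  20^5=10
  20^6=16  20^7=21  20^8=6  20^9=5  20^10=8  20^11=22
  20^12=3  20^13=14
So 20^13 ≡ 14 (mod 23), giving x = 13.

13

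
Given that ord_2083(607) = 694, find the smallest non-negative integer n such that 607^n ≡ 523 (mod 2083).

Baby-step giant-step with m = ceil(sqrt(694)) = 27.
Baby table (607^j mod 2083 for j=0..26):
  0:1  1:607  2:1841  3:999  4:240  5:1953  6:244  7:215
  8:1359  9:45  10:236  11:1608  12:1212  13:385  14:399  15:565
  16:1343  17:748  18:2025  19:205  20:1538  21:382  22:661  23:1291
  24:429  25:28  26:332
Giant step factor: 607^(-27) ≡ 1083 (mod 2083).
Scan 523·1083^i mod 2083 for i = 0, 1, …:
  i=0: 523   i=1: 1916   i=2: 360   i=3: 359
  i=4: 1359
Match at i=4, j=8: n = 4·27 + 8 = 116.

116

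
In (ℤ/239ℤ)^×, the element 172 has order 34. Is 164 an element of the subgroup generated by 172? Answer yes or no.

yes

164 ∈ ⟨172⟩ iff 164^34 ≡ 1 (mod 239), since |⟨172⟩| = 34.
164^34 mod 239 = 1.
Since 1 = 1, 164 lies in the subgroup.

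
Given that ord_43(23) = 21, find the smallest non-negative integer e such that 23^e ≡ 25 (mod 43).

11

Successive powers of 23 modulo 43:
  23^0=1  23^1=23  23^2=13  23^3=41  23^4=40  23^5=17
  23^6=4  23^7=6  23^8=9  23^9=35  23^10=31  23^11=25
So 23^11 ≡ 25 (mod 43), giving e = 11.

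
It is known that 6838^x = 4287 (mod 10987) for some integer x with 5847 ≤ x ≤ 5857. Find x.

5855

Compute 6838^5847 mod 10987 = 5116, then multiply by 6838 repeatedly:
  6838^5847=5116  6838^5848=600  6838^5849=4649  6838^5850=4471  6838^5851=6864
  6838^5852=10555  6838^5853=1487  6838^5854=5131  6838^5855=4287
Found 4287 at exponent 5855.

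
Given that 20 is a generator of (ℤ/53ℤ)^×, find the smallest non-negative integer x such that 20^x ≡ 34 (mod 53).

Baby-step giant-step with m = ceil(sqrt(52)) = 8.
Baby table (20^j mod 53 for j=0..7):
  0:1  1:20  2:29  3:50  4:46  5:19  6:9  7:21
Giant step factor: 20^(-8) ≡ 13 (mod 53).
Scan 34·13^i mod 53 for i = 0, 1, …:
  i=0: 34   i=1: 18   i=2: 22   i=3: 21
Match at i=3, j=7: x = 3·8 + 7 = 31.

31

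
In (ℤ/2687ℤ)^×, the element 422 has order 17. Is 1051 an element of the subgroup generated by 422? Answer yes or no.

yes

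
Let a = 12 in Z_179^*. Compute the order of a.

The order of 12 must divide p − 1 = 178 = 2 · 89.
Divisors: 1, 2, 89, 178.
Check each in increasing order: 12^1 ≡ 12;  12^2 ≡ 144;  12^89 ≡ 1.
Smallest exponent giving 1 is 89.

89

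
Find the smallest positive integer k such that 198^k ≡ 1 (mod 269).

268

The order of 198 must divide p − 1 = 268 = 2^2 · 67.
Divisors: 1, 2, 4, 67, 134, 268.
Check each in increasing order: 198^1 ≡ 198;  198^2 ≡ 199;  198^4 ≡ 58;  198^67 ≡ 187;  198^134 ≡ 268;  198^268 ≡ 1.
Smallest exponent giving 1 is 268.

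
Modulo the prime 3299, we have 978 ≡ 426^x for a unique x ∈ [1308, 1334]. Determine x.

1332

Compute 426^1308 mod 3299 = 1308, then multiply by 426 repeatedly:
  426^1308=1308  426^1309=2976  426^1310=960  426^1311=3183  426^1312=69
  426^1313=3002  426^1314=2139  426^1315=690  426^1316=329  426^1317=1596
  426^1318=302  426^1319=3290  426^1320=2764  426^1321=3020  426^1322=3209
  426^1323=1248  426^1324=509  426^1325=2399  426^1326=2583  426^1327=1791
  426^1328=897  426^1329=2737  426^1330=1415  426^1331=2372  426^1332=978
Found 978 at exponent 1332.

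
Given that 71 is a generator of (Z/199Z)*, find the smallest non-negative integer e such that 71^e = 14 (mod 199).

Baby-step giant-step with m = ceil(sqrt(198)) = 15.
Baby table (71^j mod 199 for j=0..14):
  0:1  1:71  2:66  3:109  4:177  5:30  6:140  7:189
  8:86  9:136  10:104  11:21  12:98  13:192  14:100
Giant step factor: 71^(-15) ≡ 171 (mod 199).
Scan 14·171^i mod 199 for i = 0, 1, …:
  i=0: 14   i=1: 6   i=2: 31   i=3: 127
  i=4: 26   i=5: 68   i=6: 86
Match at i=6, j=8: e = 6·15 + 8 = 98.

98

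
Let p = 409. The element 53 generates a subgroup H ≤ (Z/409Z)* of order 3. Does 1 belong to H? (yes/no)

1 ∈ ⟨53⟩ iff 1^3 ≡ 1 (mod 409), since |⟨53⟩| = 3.
1^3 mod 409 = 1.
Since 1 = 1, 1 lies in the subgroup.

yes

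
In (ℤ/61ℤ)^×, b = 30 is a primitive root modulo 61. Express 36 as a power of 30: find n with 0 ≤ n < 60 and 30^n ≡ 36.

Baby-step giant-step with m = ceil(sqrt(60)) = 8.
Baby table (30^j mod 61 for j=0..7):
  0:1  1:30  2:46  3:38  4:42  5:40  6:41  7:10
Giant step factor: 30^(-8) ≡ 12 (mod 61).
Scan 36·12^i mod 61 for i = 0, 1, …:
  i=0: 36   i=1: 5   i=2: 60   i=3: 49
  i=4: 39   i=5: 41
Match at i=5, j=6: n = 5·8 + 6 = 46.

46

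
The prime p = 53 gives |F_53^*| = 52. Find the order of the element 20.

The order of 20 must divide p − 1 = 52 = 2^2 · 13.
Divisors: 1, 2, 4, 13, 26, 52.
Check each in increasing order: 20^1 ≡ 20;  20^2 ≡ 29;  20^4 ≡ 46;  20^13 ≡ 30;  20^26 ≡ 52;  20^52 ≡ 1.
Smallest exponent giving 1 is 52.

52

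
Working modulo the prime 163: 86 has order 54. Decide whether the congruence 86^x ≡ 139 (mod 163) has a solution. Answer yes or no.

139 ∈ ⟨86⟩ iff 139^54 ≡ 1 (mod 163), since |⟨86⟩| = 54.
139^54 mod 163 = 58.
Since 58 ≠ 1, 139 does not lie in the subgroup.

no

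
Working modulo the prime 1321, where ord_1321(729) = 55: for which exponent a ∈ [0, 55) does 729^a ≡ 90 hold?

Successive powers of 729 modulo 1321:
  729^0=1  729^1=729  729^2=399  729^3=251  729^4=681  729^5=1074
  729^6=914  729^7=522  729^8=90
So 729^8 ≡ 90 (mod 1321), giving a = 8.

8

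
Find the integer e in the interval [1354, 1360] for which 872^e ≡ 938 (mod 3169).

1354

Compute 872^1354 mod 3169 = 938, then multiply by 872 repeatedly:
  872^1354=938
Found 938 at exponent 1354.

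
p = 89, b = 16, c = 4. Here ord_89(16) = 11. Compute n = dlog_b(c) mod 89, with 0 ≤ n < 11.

6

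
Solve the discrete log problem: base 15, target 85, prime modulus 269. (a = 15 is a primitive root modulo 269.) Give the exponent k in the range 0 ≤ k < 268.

165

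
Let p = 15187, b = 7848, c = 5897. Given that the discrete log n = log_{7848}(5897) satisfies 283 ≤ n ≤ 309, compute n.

300

Compute 7848^283 mod 15187 = 6443, then multiply by 7848 repeatedly:
  7848^283=6443  7848^284=7141  7848^285=2538  7848^286=8067  7848^287=10400
  7848^288=4262  7848^289=6402  7848^290=4300  7848^291=886  7848^292=12869
  7848^293=2362  7848^294=8836  7848^295=1086  7848^296=3021  7848^297=1901
  7848^298=5414  7848^299=11033  7848^300=5897
Found 5897 at exponent 300.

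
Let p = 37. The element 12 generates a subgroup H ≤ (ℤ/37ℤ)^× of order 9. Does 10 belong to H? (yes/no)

yes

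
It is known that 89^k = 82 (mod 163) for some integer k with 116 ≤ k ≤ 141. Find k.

131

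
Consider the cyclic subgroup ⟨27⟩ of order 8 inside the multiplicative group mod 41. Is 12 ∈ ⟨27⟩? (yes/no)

no

12 ∈ ⟨27⟩ iff 12^8 ≡ 1 (mod 41), since |⟨27⟩| = 8.
12^8 mod 41 = 18.
Since 18 ≠ 1, 12 does not lie in the subgroup.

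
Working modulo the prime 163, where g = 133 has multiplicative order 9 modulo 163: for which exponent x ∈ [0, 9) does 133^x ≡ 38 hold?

Successive powers of 133 modulo 163:
  133^0=1  133^1=133  133^2=85  133^3=58  133^4=53  133^5=40
  133^6=104  133^7=140  133^8=38
So 133^8 ≡ 38 (mod 163), giving x = 8.

8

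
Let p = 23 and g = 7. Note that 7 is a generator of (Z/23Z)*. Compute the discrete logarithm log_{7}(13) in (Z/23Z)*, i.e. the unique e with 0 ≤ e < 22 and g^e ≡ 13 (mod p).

10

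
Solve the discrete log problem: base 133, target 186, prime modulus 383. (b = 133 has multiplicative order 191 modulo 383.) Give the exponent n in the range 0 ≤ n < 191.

177

Baby-step giant-step with m = ceil(sqrt(191)) = 14.
Baby table (133^j mod 383 for j=0..13):
  0:1  1:133  2:71  3:251  4:62  5:203  6:189  7:242
  8:14  9:330  10:228  11:67  12:102  13:161
Giant step factor: 133^(-14) ≡ 186 (mod 383).
Scan 186·186^i mod 383 for i = 0, 1, …:
  i=0: 186   i=1: 126   i=2: 73   i=3: 173
  i=4: 6   i=5: 350   i=6: 373   i=7: 55
  i=8: 272   i=9: 36   i=10: 185   i=11: 323
  i=12: 330
Match at i=12, j=9: n = 12·14 + 9 = 177.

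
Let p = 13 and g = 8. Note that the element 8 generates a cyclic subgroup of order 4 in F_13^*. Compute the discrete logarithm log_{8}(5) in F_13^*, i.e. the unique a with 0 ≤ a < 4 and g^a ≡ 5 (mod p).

3

Successive powers of 8 modulo 13:
  8^0=1  8^1=8  8^2=12  8^3=5
So 8^3 ≡ 5 (mod 13), giving a = 3.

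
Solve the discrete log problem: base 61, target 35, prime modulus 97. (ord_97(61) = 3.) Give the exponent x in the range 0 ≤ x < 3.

Successive powers of 61 modulo 97:
  61^0=1  61^1=61  61^2=35
So 61^2 ≡ 35 (mod 97), giving x = 2.

2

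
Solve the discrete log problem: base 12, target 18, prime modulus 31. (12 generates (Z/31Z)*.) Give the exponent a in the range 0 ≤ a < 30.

14

Successive powers of 12 modulo 31:
  12^0=1  12^1=12  12^2=20  12^3=23  12^4=28  12^5=26
  12^6=2  12^7=24  12^8=9  12^9=15  12^10=25  12^11=21
  12^12=4  12^13=17  12^14=18
So 12^14 ≡ 18 (mod 31), giving a = 14.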